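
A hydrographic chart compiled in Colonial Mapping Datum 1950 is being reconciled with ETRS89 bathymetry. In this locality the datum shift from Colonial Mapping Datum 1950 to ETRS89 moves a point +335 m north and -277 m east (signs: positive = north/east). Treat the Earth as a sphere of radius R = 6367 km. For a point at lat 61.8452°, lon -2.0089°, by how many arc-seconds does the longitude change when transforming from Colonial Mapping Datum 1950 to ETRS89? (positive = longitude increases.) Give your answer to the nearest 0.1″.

Δλ = -19.0″

At latitude 61.8452°, cos φ = 0.471855.
One radian of longitude at latitude φ spans R cos φ, so Δλ = ΔE / (R cos φ) = -277.0 / (6367000 × 0.471855) = -9.2201e-05 rad = -19.018″.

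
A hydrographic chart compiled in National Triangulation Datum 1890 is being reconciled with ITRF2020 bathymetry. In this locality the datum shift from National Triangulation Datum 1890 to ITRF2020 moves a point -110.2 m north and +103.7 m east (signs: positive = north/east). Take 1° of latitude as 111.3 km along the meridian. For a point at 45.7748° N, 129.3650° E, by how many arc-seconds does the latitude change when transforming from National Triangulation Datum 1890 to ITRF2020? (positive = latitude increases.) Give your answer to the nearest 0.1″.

1° of latitude = 111.3 km, so Δφ = -110.2 / 111300 = -0.0009901° = -3.564″.

Δφ = -3.6″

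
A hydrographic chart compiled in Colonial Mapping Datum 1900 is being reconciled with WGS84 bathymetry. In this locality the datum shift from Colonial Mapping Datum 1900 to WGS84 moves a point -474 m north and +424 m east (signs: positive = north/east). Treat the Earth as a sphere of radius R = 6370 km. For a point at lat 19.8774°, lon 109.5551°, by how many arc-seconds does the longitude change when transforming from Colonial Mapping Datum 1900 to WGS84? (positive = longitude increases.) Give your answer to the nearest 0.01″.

Δλ = 14.60″

At latitude 19.8774°, cos φ = 0.940422.
One radian of longitude at latitude φ spans R cos φ, so Δλ = ΔE / (R cos φ) = 424.0 / (6370000 × 0.940422) = 7.0779e-05 rad = 14.599″.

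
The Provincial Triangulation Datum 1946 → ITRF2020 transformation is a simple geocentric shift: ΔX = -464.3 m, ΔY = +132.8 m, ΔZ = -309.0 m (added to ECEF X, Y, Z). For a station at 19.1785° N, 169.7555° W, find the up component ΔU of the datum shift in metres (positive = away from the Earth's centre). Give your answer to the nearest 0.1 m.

ΔU = 307.7 m

The local up (radial) axis is (cos φ cos λ, cos φ sin λ, sin φ), giving ΔU = 431.540 − 22.308 − 101.510 = 307.72 m.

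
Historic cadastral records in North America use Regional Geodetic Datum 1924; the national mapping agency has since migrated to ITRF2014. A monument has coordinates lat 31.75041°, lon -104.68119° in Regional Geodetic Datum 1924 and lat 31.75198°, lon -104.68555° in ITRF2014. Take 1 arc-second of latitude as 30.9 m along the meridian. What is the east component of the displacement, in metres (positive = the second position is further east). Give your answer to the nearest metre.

Δφ = 31.75198° − 31.75041° = +0.00157°; Δλ = -104.68555° − -104.68119° = -0.00436°.
1° of latitude = 3600 × 30.90 = 111240 m.
ΔN = Δφ × 111240 = 174.6 m; ΔE = Δλ × 111240 × cos(31.75041°) = -0.00436 × 111240 × 0.850348 = -412.4 m.

ΔE = -412 m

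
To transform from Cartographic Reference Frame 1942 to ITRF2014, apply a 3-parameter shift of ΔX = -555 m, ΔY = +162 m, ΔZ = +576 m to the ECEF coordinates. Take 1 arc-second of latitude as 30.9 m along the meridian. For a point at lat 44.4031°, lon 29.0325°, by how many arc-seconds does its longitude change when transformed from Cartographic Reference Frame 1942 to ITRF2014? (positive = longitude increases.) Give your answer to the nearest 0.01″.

sin φ = 0.699702, cos φ = 0.714435, sin λ = 0.485306, cos λ = 0.874345.
East component: ΔE = −sin λ·ΔX + cos λ·ΔY = −(0.485306)(-555) + (0.874345)(162) = 410.99 m.
1° of latitude spans 3600 × 30.90 = 111240 m; at latitude φ, 1° of longitude spans that × cos φ = 79473.7 m, so Δλ = 410.99 / 79473.7 × 3600 = 18.617″.

Δλ = 18.62″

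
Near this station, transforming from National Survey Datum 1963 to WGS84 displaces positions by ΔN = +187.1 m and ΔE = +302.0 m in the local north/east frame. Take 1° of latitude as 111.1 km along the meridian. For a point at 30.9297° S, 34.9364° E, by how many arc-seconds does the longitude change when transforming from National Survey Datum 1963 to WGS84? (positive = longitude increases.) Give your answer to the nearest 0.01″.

Δλ = 11.41″

At latitude -30.9297°, cos φ = 0.857799.
1° of longitude at this latitude = 111.1 × cos φ = 95.30 km, so Δλ = 302.0 / 95301.4 = 0.0031689° = 11.408″.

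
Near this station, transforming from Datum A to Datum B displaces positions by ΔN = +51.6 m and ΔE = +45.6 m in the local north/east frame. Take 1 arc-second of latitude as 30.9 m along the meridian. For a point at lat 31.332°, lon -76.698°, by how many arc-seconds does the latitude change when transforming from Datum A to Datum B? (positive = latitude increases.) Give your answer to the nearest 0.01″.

1″ of latitude = 30.90 m, so Δφ = 51.6 / 30.90 = 1.670″.

Δφ = 1.67″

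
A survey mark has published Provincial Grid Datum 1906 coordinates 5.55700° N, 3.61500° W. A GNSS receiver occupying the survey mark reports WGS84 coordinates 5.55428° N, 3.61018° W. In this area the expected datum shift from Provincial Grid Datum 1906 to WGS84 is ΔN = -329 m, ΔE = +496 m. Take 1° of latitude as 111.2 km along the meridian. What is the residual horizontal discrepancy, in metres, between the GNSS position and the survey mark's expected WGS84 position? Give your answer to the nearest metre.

46 m

Observed coordinate differences: Δφ = -0.00272°, Δλ = +0.00482°.
Converting to metres (1° lat = 111200 m, cos φ = 0.995300): observed ΔN = -302.5 m, observed ΔE = 533.5 m.
Subtracting the expected shift leaves a residual of -302.5 − (-329) = 26.5 m north and 533.5 − (496) = 37.5 m east.
Residual distance = √(26.5² + 37.5²) = 45.9 m.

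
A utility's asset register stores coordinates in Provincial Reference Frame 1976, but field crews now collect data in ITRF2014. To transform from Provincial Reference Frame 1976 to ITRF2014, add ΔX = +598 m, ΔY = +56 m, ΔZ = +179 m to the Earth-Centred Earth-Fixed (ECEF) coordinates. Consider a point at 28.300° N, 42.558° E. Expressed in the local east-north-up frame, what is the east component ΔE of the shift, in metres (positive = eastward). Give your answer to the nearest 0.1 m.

ΔE = -363.2 m

The local east axis at (φ, λ) is (−sin λ, cos λ, 0), so ΔE = −sin(42.558°)·598 + cos(42.558°)·56 = -363.20 m.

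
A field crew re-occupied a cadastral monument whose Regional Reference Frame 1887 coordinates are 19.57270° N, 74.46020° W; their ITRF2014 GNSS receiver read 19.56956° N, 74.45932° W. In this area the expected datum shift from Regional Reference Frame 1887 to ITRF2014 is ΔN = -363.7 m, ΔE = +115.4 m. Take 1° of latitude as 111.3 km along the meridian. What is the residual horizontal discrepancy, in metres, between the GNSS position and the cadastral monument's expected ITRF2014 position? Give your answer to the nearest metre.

27 m

Observed coordinate differences: Δφ = -0.00314°, Δλ = +0.00088°.
Converting to metres (1° lat = 111300 m, cos φ = 0.942217): observed ΔN = -349.5 m, observed ΔE = 92.3 m.
Subtracting the expected shift leaves a residual of -349.5 − (-363.7) = 14.2 m north and 92.3 − (115.4) = -23.1 m east.
Residual distance = √(14.2² + (-23.1)²) = 27.1 m.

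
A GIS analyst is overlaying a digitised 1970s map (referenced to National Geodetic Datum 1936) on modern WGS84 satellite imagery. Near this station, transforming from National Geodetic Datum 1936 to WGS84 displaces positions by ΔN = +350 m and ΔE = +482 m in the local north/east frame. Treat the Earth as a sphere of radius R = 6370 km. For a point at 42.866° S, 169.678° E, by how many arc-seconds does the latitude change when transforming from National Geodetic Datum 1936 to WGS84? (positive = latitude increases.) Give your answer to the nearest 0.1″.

Δφ = 11.3″

On a sphere of radius R, 1 rad of latitude = R, so Δφ = ΔN / R = 350.0 / 6370000 = 5.4945e-05 rad = 11.333″.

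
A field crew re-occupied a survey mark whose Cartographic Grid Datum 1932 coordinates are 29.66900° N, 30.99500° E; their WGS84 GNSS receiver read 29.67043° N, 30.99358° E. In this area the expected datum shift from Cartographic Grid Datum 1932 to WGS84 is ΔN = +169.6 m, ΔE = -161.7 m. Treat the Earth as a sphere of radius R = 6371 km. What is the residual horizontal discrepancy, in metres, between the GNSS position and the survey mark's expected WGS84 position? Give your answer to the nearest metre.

27 m

Observed coordinate differences: Δφ = +0.00143°, Δλ = -0.00142°.
Converting to metres (1° lat = 111195 m, cos φ = 0.868899): observed ΔN = 159.0 m, observed ΔE = -137.2 m.
Subtracting the expected shift leaves a residual of 159.0 − (169.6) = -10.6 m north and -137.2 − (-161.7) = 24.5 m east.
Residual distance = √((-10.6)² + 24.5²) = 26.7 m.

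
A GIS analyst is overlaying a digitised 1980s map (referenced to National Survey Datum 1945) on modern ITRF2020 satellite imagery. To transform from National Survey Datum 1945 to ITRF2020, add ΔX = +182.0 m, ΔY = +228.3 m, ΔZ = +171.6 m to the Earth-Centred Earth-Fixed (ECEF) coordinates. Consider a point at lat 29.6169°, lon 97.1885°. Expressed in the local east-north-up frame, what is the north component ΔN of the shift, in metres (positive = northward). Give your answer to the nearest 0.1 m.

The local north axis is (−sin φ cos λ, −sin φ sin λ, cos φ), giving ΔN = 11.255 − 111.939 + 149.180 = 48.50 m.

ΔN = 48.5 m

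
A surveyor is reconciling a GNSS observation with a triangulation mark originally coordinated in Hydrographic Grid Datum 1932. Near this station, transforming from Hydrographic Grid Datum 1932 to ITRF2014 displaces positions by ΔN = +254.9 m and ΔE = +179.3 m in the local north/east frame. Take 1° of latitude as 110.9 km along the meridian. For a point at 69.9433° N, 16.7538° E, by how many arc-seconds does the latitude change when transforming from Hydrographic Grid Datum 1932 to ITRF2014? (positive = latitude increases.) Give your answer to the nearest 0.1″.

1° of latitude = 110.9 km, so Δφ = 254.9 / 110900 = 0.0022985° = 8.274″.

Δφ = 8.3″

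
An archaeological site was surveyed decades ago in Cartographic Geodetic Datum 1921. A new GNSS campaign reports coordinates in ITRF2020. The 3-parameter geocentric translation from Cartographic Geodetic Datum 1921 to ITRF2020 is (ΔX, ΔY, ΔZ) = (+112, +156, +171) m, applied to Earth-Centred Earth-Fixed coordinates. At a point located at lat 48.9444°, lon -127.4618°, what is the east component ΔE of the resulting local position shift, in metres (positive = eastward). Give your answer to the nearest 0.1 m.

ΔE = -6.0 m

The local east axis at (φ, λ) is (−sin λ, cos λ, 0), so ΔE = −sin(-127.4618°)·112 + cos(-127.4618°)·156 = -5.98 m.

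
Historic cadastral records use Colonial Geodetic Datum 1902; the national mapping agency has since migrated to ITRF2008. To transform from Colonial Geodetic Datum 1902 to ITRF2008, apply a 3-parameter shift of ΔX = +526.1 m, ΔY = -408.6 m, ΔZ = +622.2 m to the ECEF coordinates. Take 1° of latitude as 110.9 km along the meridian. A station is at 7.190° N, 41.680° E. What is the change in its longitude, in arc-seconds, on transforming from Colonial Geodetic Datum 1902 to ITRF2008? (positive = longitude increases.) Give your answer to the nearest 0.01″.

Δλ = -21.43″

sin φ = 0.125160, cos φ = 0.992137, sin λ = 0.664970, cos λ = 0.746870.
East component: ΔE = −sin λ·ΔX + cos λ·ΔY = −(0.664970)(526.1) + (0.746870)(-408.6) = -655.01 m.
1° of latitude spans 110900 m; at latitude φ, 1° of longitude spans that × cos φ = 110027.9 m, so Δλ = -655.01 / 110027.9 × 3600 = -21.431″.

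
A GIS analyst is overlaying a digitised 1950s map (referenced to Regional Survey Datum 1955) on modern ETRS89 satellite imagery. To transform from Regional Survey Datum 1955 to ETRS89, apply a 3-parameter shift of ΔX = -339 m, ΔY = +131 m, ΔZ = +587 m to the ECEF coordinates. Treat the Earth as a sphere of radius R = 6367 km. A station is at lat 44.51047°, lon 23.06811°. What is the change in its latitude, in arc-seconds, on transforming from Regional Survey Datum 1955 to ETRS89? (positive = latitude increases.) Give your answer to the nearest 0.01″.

Δφ = 19.48″

sin φ = 0.701040, cos φ = 0.713122, sin λ = 0.391825, cos λ = 0.920040.
North component: ΔN = −sin φ cos λ·ΔX − sin φ sin λ·ΔY + cos φ·ΔZ = −(0.701040)(0.920040)(-339) − (0.701040)(0.391825)(131) + (0.713122)(587) = 601.27 m.
1° of latitude spans πR/180 = 111125 m, so Δφ = 601.27 / 111125 × 3600 = 19.479″.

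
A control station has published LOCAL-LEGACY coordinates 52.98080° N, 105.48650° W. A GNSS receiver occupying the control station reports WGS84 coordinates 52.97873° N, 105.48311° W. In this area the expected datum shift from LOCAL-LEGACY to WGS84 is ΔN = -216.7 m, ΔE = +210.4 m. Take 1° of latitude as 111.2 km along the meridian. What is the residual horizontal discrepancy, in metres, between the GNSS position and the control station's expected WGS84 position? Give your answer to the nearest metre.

Observed coordinate differences: Δφ = -0.00207°, Δλ = +0.00339°.
Converting to metres (1° lat = 111200 m, cos φ = 0.602083): observed ΔN = -230.2 m, observed ΔE = 227.0 m.
Subtracting the expected shift leaves a residual of -230.2 − (-216.7) = -13.5 m north and 227.0 − (210.4) = 16.6 m east.
Residual distance = √((-13.5)² + 16.6²) = 21.4 m.

21 m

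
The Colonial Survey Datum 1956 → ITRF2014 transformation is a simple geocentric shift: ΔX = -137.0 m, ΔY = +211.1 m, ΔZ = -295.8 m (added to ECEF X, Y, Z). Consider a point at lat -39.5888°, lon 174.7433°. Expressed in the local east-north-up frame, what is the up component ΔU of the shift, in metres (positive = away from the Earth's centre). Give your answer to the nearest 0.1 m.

ΔU = 308.5 m

At φ = -39.5888°, λ = 174.7433°: sin φ = -0.637273, cos φ = 0.770638, sin λ = 0.091618, cos λ = -0.995794.
ΔU = cos φ cos λ·ΔX + cos φ sin λ·ΔY + sin φ·ΔZ = (0.770638)(-0.995794)(-137.0) + (0.770638)(0.091618)(211.1) + (-0.637273)(-295.8) = 308.54 m.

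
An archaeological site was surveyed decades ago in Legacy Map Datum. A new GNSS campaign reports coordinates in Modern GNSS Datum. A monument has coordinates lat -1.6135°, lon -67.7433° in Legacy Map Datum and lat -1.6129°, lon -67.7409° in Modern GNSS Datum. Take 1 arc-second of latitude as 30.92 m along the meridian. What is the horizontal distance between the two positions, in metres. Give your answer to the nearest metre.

275 m

Δφ = -1.6129° − -1.6135° = +0.0006°; Δλ = -67.7409° − -67.7433° = +0.0024°.
1° of latitude = 3600 × 30.92 = 111312 m.
ΔN = Δφ × 111312 = 66.8 m; ΔE = Δλ × 111312 × cos(-1.6135°) = +0.0024 × 111312 × 0.999604 = 267.0 m.
Distance = √(ΔE² + ΔN²) = √(267.0² + 66.8²) = 275.3 m.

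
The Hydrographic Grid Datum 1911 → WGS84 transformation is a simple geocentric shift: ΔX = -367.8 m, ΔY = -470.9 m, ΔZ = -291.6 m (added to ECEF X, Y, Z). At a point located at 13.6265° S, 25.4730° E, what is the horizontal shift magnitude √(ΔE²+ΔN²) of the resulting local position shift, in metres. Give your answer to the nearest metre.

489 m

At φ = -13.6265°, λ = 25.4730°: sin φ = -0.235592, cos φ = 0.971852, sin λ = 0.430086, cos λ = 0.902788.
ΔE = −sin λ·ΔX + cos λ·ΔY = −(0.430086)·(-367.8) + (0.902788)·(-470.9) = -266.94 m.
ΔN = −sin φ cos λ·ΔX − sin φ sin λ·ΔY + cos φ·ΔZ = −(-0.235592)(0.902788)(-367.8) − (-0.235592)(0.430086)(-470.9) + (0.971852)(-291.6) = -409.33 m.
Horizontal magnitude = √(ΔE² + ΔN²) = √((-266.94)² + (-409.33)²) = 488.68 m.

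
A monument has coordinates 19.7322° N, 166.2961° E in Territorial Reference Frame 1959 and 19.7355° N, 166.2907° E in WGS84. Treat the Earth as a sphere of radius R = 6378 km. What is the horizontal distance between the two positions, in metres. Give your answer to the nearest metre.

675 m

Δφ = 19.7355° − 19.7322° = +0.0033°; Δλ = 166.2907° − 166.2961° = -0.0054°.
1° along a meridian = πR/180 = 111317 m.
ΔN = Δφ × 111317 = 367.3 m; ΔE = Δλ × 111317 × cos(19.7322°) = -0.0054 × 111317 × 0.941281 = -565.8 m.
Distance = √(ΔE² + ΔN²) = √((-565.8)² + 367.3²) = 674.6 m.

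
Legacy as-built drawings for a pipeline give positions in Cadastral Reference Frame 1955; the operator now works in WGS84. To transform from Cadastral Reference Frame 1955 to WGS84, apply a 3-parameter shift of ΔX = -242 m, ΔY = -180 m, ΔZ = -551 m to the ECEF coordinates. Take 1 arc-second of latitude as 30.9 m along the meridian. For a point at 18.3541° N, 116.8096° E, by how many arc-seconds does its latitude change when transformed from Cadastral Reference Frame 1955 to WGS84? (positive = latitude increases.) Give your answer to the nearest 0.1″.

sin φ = 0.314889, cos φ = 0.949129, sin λ = 0.892510, cos λ = -0.451027.
North component: ΔN = −sin φ cos λ·ΔX − sin φ sin λ·ΔY + cos φ·ΔZ = −(0.314889)(-0.451027)(-242) − (0.314889)(0.892510)(-180) + (0.949129)(-551) = -506.75 m.
1° of latitude spans 3600 × 30.90 = 111240 m, so Δφ = -506.75 / 111240 × 3600 = -16.400″.

Δφ = -16.4″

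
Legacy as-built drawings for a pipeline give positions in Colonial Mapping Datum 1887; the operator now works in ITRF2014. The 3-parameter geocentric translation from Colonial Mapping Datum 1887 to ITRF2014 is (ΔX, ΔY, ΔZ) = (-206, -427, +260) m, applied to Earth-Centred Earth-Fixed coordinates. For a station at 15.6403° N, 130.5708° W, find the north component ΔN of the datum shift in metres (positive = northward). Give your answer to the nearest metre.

ΔN = 127 m

At φ = 15.6403°, λ = -130.5708°: sin φ = 0.269597, cos φ = 0.962973, sin λ = -0.759603, cos λ = -0.650387.
ΔN = −sin φ cos λ·ΔX − sin φ sin λ·ΔY + cos φ·ΔZ = −(0.269597)(-0.650387)(-206) − (0.269597)(-0.759603)(-427) + (0.962973)(260) = 126.81 m.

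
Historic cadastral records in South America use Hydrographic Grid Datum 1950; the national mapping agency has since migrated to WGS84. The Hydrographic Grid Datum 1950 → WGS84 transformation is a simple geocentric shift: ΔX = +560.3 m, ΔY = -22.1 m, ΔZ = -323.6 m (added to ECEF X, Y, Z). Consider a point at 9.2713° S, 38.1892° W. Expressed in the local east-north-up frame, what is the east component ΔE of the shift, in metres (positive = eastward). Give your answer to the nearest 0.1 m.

At φ = -9.2713°, λ = -38.1892°: sin φ = -0.161109, cos φ = 0.986937, sin λ = -0.618260, cos λ = 0.785973.
ΔE = −sin λ·ΔX + cos λ·ΔY = −(-0.618260)·(560.3) + (0.785973)·(-22.1) = 329.04 m.

ΔE = 329.0 m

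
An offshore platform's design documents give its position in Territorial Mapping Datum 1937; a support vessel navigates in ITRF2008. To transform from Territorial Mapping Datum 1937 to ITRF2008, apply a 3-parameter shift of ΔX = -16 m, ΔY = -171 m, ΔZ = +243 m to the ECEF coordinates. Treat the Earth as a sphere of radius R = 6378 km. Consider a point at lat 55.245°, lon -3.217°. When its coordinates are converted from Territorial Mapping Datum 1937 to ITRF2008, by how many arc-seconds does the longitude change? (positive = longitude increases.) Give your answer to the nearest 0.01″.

Δλ = -9.74″

sin φ = 0.821597, cos φ = 0.570068, sin λ = -0.056118, cos λ = 0.998424.
East component: ΔE = −sin λ·ΔX + cos λ·ΔY = −(-0.056118)(-16) + (0.998424)(-171) = -171.63 m.
1° of latitude spans πR/180 = 111317 m; at latitude φ, 1° of longitude spans that × cos φ = 63458.4 m, so Δλ = -171.63 / 63458.4 × 3600 = -9.736″.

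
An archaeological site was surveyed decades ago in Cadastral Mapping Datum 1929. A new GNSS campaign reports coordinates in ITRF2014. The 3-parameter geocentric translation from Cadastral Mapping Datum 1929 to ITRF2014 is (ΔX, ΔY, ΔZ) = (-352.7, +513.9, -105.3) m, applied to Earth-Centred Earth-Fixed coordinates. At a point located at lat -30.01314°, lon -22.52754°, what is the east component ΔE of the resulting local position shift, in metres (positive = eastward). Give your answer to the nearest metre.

The local east axis at (φ, λ) is (−sin λ, cos λ, 0), so ΔE = −sin(-22.52754°)·(-352.7) + cos(-22.52754°)·513.9 = 339.56 m.

ΔE = 340 m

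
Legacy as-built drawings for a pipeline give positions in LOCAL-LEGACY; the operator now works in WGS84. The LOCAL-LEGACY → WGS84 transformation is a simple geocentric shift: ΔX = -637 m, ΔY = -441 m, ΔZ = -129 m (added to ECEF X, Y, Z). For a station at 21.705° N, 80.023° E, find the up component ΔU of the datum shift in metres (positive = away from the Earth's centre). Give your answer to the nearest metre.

ΔU = -554 m

The local up (radial) axis is (cos φ cos λ, cos φ sin λ, sin φ), giving ΔU = -102.537 − 403.537 − 47.708 = -553.78 m.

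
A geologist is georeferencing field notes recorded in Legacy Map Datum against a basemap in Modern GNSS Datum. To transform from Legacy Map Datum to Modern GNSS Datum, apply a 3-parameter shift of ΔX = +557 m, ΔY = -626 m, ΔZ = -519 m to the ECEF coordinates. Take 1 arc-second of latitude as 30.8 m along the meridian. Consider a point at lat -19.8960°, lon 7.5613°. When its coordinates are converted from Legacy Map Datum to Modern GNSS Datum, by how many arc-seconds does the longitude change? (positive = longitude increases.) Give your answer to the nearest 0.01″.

sin φ = -0.340314, cos φ = 0.940312, sin λ = 0.131587, cos λ = 0.991305.
East component: ΔE = −sin λ·ΔX + cos λ·ΔY = −(0.131587)(557) + (0.991305)(-626) = -693.85 m.
1° of latitude spans 3600 × 30.80 = 110880 m; at latitude φ, 1° of longitude spans that × cos φ = 104261.8 m, so Δλ = -693.85 / 104261.8 × 3600 = -23.958″.

Δλ = -23.96″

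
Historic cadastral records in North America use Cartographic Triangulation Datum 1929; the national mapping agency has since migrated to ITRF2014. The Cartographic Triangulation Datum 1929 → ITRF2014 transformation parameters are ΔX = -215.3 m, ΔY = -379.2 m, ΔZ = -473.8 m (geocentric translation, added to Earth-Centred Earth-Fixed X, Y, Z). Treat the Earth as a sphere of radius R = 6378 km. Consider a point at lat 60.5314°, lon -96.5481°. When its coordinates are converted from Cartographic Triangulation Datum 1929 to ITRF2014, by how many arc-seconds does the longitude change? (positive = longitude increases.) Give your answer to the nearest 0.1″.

sin φ = 0.870625, cos φ = 0.491947, sin λ = -0.993476, cos λ = -0.114037.
East component: ΔE = −sin λ·ΔX + cos λ·ΔY = −(-0.993476)(-215.3) + (-0.114037)(-379.2) = -170.65 m.
1° of latitude spans πR/180 = 111317 m; at latitude φ, 1° of longitude spans that × cos φ = 54762.1 m, so Δλ = -170.65 / 54762.1 × 3600 = -11.219″.

Δλ = -11.2″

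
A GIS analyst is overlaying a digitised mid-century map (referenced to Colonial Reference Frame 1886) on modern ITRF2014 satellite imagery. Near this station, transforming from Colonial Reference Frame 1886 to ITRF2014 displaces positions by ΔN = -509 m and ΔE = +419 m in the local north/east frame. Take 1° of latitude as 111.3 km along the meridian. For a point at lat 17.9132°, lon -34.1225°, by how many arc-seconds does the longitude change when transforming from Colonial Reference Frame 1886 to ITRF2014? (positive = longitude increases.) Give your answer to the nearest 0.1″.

At latitude 17.9132°, cos φ = 0.951524.
1° of longitude at this latitude = 111.3 × cos φ = 105.90 km, so Δλ = 419.0 / 105904.6 = 0.0039564° = 14.243″.

Δλ = 14.2″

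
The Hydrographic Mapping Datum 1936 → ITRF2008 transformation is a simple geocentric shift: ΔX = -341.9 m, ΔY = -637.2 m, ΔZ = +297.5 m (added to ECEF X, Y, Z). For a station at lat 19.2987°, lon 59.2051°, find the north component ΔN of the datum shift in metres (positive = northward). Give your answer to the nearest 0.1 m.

ΔN = 519.5 m

At φ = 19.2987°, λ = 59.2051°: sin φ = 0.330493, cos φ = 0.943808, sin λ = 0.859005, cos λ = 0.511966.
ΔN = −sin φ cos λ·ΔX − sin φ sin λ·ΔY + cos φ·ΔZ = −(0.330493)(0.511966)(-341.9) − (0.330493)(0.859005)(-637.2) + (0.943808)(297.5) = 519.53 m.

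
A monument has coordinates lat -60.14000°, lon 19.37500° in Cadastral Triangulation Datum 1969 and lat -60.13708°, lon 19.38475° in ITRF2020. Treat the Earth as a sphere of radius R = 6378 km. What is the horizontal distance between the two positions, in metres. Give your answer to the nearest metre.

631 m

Δφ = -60.13708° − -60.14000° = +0.00292°; Δλ = 19.38475° − 19.37500° = +0.00975°.
1° along a meridian = πR/180 = 111317 m.
ΔN = Δφ × 111317 = 325.0 m; ΔE = Δλ × 111317 × cos(-60.14000°) = +0.00975 × 111317 × 0.497882 = 540.4 m.
Distance = √(ΔE² + ΔN²) = √(540.4² + 325.0²) = 630.6 m.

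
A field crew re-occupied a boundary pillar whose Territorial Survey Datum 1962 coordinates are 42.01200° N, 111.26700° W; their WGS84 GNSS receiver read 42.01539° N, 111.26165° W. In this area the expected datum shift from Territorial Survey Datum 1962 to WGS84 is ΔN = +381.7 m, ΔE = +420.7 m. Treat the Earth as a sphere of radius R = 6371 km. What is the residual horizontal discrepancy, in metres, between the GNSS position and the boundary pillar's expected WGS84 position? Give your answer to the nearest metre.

Observed coordinate differences: Δφ = +0.00339°, Δλ = +0.00535°.
Converting to metres (1° lat = 111195 m, cos φ = 0.743005): observed ΔN = 377.0 m, observed ΔE = 442.0 m.
Subtracting the expected shift leaves a residual of 377.0 − (381.7) = -4.7 m north and 442.0 − (420.7) = 21.3 m east.
Residual distance = √((-4.7)² + 21.3²) = 21.8 m.

22 m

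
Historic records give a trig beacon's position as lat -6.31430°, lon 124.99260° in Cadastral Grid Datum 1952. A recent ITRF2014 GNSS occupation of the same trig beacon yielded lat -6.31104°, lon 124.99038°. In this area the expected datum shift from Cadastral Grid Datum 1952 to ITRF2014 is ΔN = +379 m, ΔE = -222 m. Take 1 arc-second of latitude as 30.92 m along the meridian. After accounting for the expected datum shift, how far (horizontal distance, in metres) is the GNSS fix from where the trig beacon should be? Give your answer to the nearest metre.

Observed coordinate differences: Δφ = +0.00326°, Δλ = -0.00222°.
Converting to metres (1° lat = 111312 m, cos φ = 0.993934): observed ΔN = 362.9 m, observed ΔE = -245.6 m.
Subtracting the expected shift leaves a residual of 362.9 − (379) = -16.1 m north and -245.6 − (-222) = -23.6 m east.
Residual distance = √((-16.1)² + (-23.6)²) = 28.6 m.

29 m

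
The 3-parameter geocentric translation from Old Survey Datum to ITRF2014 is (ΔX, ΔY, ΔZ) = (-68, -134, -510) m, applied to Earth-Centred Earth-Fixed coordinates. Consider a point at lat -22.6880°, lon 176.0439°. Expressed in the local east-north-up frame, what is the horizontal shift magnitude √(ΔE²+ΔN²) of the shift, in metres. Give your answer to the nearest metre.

At φ = -22.6880°, λ = 176.0439°: sin φ = -0.385713, cos φ = 0.922619, sin λ = 0.068992, cos λ = -0.997617.
ΔE = −sin λ·ΔX + cos λ·ΔY = −(0.068992)·(-68) + (-0.997617)·(-134) = 138.37 m.
ΔN = −sin φ cos λ·ΔX − sin φ sin λ·ΔY + cos φ·ΔZ = −(-0.385713)(-0.997617)(-68) − (-0.385713)(0.068992)(-134) + (0.922619)(-510) = -447.94 m.
Horizontal magnitude = √(ΔE² + ΔN²) = √(138.37² + (-447.94)²) = 468.82 m.

469 m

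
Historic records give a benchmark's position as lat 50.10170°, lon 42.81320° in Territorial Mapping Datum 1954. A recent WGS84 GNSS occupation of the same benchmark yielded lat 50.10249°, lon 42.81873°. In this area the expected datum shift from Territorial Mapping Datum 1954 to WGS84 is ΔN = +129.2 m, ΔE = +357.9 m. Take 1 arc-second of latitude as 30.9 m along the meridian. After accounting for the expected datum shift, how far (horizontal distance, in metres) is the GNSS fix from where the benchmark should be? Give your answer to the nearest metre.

Observed coordinate differences: Δφ = +0.00079°, Δλ = +0.00553°.
Converting to metres (1° lat = 111240 m, cos φ = 0.641427): observed ΔN = 87.9 m, observed ΔE = 394.6 m.
Subtracting the expected shift leaves a residual of 87.9 − (129.2) = -41.3 m north and 394.6 − (357.9) = 36.7 m east.
Residual distance = √((-41.3)² + 36.7²) = 55.3 m.

55 m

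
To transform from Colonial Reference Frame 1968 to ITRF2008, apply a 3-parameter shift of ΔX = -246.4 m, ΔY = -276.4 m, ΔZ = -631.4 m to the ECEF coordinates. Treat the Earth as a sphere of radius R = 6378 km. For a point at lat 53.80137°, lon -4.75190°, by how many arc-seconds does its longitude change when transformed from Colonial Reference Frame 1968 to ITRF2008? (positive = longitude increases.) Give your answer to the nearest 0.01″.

sin φ = 0.806974, cos φ = 0.590586, sin λ = -0.082841, cos λ = 0.996563.
East component: ΔE = −sin λ·ΔX + cos λ·ΔY = −(-0.082841)(-246.4) + (0.996563)(-276.4) = -295.86 m.
1° of latitude spans πR/180 = 111317 m; at latitude φ, 1° of longitude spans that × cos φ = 65742.4 m, so Δλ = -295.86 / 65742.4 × 3600 = -16.201″.

Δλ = -16.20″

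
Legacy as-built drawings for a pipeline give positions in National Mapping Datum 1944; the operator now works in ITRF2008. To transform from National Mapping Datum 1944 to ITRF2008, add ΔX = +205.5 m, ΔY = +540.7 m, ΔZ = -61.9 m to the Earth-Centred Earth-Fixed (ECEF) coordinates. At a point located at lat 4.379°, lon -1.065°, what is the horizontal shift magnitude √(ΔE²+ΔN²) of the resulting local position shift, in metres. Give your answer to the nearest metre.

550 m

At φ = 4.379°, λ = -1.065°: sin φ = 0.076354, cos φ = 0.997081, sin λ = -0.018587, cos λ = 0.999827.
ΔE = −sin λ·ΔX + cos λ·ΔY = −(-0.018587)·(205.5) + (0.999827)·(540.7) = 544.43 m.
ΔN = −sin φ cos λ·ΔX − sin φ sin λ·ΔY + cos φ·ΔZ = −(0.076354)(0.999827)(205.5) − (0.076354)(-0.018587)(540.7) + (0.997081)(-61.9) = -76.64 m.
Horizontal magnitude = √(ΔE² + ΔN²) = √(544.43² + (-76.64)²) = 549.79 m.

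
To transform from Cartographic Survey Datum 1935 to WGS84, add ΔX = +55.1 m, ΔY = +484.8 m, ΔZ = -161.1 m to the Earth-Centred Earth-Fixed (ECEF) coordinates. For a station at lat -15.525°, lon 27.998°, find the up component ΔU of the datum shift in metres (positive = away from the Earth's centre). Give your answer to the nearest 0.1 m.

ΔU = 309.3 m

At φ = -15.525°, λ = 27.998°: sin φ = -0.267659, cos φ = 0.963514, sin λ = 0.469441, cos λ = 0.882964.
ΔU = cos φ cos λ·ΔX + cos φ sin λ·ΔY + sin φ·ΔZ = (0.963514)(0.882964)(55.1) + (0.963514)(0.469441)(484.8) + (-0.267659)(-161.1) = 309.28 m.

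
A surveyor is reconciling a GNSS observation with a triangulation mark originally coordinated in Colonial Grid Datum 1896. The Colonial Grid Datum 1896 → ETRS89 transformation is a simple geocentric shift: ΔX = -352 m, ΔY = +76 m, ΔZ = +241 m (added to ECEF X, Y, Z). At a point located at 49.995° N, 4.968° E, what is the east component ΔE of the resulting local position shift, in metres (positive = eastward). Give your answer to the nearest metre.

The local east axis at (φ, λ) is (−sin λ, cos λ, 0), so ΔE = −sin(4.968°)·(-352) + cos(4.968°)·76 = 106.20 m.

ΔE = 106 m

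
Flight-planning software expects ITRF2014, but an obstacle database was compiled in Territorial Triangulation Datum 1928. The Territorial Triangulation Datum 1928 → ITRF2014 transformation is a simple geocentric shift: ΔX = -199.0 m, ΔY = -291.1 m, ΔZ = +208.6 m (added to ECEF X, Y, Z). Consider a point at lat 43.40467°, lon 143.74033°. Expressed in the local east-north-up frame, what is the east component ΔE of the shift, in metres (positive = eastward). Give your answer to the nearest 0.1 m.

At φ = 43.40467°, λ = 143.74033°: sin φ = 0.687147, cos φ = 0.726519, sin λ = 0.591446, cos λ = -0.806345.
ΔE = −sin λ·ΔX + cos λ·ΔY = −(0.591446)·(-199.0) + (-0.806345)·(-291.1) = 352.42 m.

ΔE = 352.4 m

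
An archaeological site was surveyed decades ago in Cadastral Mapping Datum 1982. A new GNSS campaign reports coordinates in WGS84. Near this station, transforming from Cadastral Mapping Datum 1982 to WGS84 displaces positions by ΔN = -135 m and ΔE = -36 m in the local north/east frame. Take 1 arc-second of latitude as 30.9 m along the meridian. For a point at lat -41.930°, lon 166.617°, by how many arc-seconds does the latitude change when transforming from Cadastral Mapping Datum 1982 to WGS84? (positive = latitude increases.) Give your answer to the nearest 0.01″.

Δφ = -4.37″

1″ of latitude = 30.90 m, so Δφ = -135.0 / 30.90 = -4.369″.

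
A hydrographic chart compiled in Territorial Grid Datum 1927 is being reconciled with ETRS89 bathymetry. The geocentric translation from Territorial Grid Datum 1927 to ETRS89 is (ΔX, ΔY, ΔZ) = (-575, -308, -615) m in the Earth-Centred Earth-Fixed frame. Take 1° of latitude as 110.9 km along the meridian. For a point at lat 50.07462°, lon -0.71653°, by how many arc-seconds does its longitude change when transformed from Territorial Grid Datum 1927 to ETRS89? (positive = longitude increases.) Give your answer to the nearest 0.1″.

sin φ = 0.766881, cos φ = 0.641789, sin λ = -0.012505, cos λ = 0.999922.
East component: ΔE = −sin λ·ΔX + cos λ·ΔY = −(-0.012505)(-575) + (0.999922)(-308) = -315.17 m.
1° of latitude spans 110900 m; at latitude φ, 1° of longitude spans that × cos φ = 71174.4 m, so Δλ = -315.17 / 71174.4 × 3600 = -15.941″.

Δλ = -15.9″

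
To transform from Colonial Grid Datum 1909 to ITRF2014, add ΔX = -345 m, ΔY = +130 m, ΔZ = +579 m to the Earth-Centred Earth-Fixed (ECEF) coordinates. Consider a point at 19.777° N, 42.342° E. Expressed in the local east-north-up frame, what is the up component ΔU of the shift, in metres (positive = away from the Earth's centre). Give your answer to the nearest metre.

ΔU = 38 m

At φ = 19.777°, λ = 42.342°: sin φ = 0.338360, cos φ = 0.941017, sin λ = 0.673555, cos λ = 0.739138.
ΔU = cos φ cos λ·ΔX + cos φ sin λ·ΔY + sin φ·ΔZ = (0.941017)(0.739138)(-345) + (0.941017)(0.673555)(130) + (0.338360)(579) = 38.35 m.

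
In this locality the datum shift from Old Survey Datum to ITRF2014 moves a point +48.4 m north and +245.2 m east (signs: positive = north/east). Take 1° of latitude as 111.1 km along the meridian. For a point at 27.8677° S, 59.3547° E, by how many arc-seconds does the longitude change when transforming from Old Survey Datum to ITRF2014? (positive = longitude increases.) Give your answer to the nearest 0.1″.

Δλ = 9.0″

At latitude -27.8677°, cos φ = 0.884029.
1° of longitude at this latitude = 111.1 × cos φ = 98.22 km, so Δλ = 245.2 / 98215.7 = 0.0024965° = 8.988″.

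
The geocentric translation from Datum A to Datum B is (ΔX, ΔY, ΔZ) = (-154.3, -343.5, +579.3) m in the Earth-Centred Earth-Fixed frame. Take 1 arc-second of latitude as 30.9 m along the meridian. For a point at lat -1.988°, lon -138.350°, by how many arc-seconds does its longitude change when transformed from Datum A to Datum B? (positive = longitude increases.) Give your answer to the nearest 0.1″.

Δλ = 5.0″

sin φ = -0.034690, cos φ = 0.999398, sin λ = -0.664579, cos λ = -0.747218.
East component: ΔE = −sin λ·ΔX + cos λ·ΔY = −(-0.664579)(-154.3) + (-0.747218)(-343.5) = 154.13 m.
1° of latitude spans 3600 × 30.90 = 111240 m; at latitude φ, 1° of longitude spans that × cos φ = 111173.0 m, so Δλ = 154.13 / 111173.0 × 3600 = 4.991″.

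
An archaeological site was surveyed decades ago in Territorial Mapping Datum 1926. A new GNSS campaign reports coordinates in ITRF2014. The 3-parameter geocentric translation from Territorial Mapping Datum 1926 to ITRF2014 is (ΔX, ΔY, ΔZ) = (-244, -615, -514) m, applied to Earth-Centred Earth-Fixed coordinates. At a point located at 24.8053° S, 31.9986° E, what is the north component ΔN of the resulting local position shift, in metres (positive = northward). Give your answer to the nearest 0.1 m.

The local north axis is (−sin φ cos λ, −sin φ sin λ, cos φ), giving ΔN = -86.813 − 136.722 − 466.578 = -690.11 m.

ΔN = -690.1 m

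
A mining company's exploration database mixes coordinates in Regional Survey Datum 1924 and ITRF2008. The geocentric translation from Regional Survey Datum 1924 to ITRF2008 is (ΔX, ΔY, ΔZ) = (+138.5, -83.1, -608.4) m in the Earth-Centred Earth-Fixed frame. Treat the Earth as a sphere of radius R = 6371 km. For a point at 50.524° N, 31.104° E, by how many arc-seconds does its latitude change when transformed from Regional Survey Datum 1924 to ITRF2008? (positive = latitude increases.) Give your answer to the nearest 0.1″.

Δφ = -14.4″

sin φ = 0.771891, cos φ = 0.635755, sin λ = 0.516593, cos λ = 0.856231.
North component: ΔN = −sin φ cos λ·ΔX − sin φ sin λ·ΔY + cos φ·ΔZ = −(0.771891)(0.856231)(138.5) − (0.771891)(0.516593)(-83.1) + (0.635755)(-608.4) = -445.19 m.
1° of latitude spans πR/180 = 111195 m, so Δφ = -445.19 / 111195 × 3600 = -14.413″.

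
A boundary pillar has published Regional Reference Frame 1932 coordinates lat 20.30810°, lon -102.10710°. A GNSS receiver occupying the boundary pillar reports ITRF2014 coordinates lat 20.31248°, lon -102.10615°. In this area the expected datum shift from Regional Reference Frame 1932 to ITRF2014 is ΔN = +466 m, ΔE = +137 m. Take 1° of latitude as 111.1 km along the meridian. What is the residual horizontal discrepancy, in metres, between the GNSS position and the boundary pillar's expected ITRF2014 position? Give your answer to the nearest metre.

43 m

Observed coordinate differences: Δφ = +0.00438°, Δλ = +0.00095°.
Converting to metres (1° lat = 111100 m, cos φ = 0.937840): observed ΔN = 486.6 m, observed ΔE = 99.0 m.
Subtracting the expected shift leaves a residual of 486.6 − (466) = 20.6 m north and 99.0 − (137) = -38.0 m east.
Residual distance = √(20.6² + (-38.0)²) = 43.2 m.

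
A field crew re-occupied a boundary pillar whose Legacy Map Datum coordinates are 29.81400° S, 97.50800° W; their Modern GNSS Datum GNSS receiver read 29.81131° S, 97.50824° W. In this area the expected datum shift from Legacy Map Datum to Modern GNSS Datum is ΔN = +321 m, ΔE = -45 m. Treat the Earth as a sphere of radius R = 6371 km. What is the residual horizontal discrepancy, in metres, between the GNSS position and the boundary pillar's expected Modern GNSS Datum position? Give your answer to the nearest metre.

31 m

Observed coordinate differences: Δφ = +0.00269°, Δλ = -0.00024°.
Converting to metres (1° lat = 111195 m, cos φ = 0.867644): observed ΔN = 299.1 m, observed ΔE = -23.2 m.
Subtracting the expected shift leaves a residual of 299.1 − (321) = -21.9 m north and -23.2 − (-45) = 21.8 m east.
Residual distance = √((-21.9)² + 21.8²) = 30.9 m.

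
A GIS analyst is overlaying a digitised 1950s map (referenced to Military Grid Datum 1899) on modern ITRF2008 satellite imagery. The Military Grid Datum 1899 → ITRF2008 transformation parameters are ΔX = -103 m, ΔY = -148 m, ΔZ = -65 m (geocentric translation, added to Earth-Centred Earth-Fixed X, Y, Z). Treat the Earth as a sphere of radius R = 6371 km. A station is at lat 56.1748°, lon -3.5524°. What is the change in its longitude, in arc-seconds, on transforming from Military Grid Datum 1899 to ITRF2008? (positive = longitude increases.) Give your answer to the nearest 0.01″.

sin φ = 0.830740, cos φ = 0.556661, sin λ = -0.061961, cos λ = 0.998079.
East component: ΔE = −sin λ·ΔX + cos λ·ΔY = −(-0.061961)(-103) + (0.998079)(-148) = -154.10 m.
1° of latitude spans πR/180 = 111195 m; at latitude φ, 1° of longitude spans that × cos φ = 61897.9 m, so Δλ = -154.10 / 61897.9 × 3600 = -8.962″.

Δλ = -8.96″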